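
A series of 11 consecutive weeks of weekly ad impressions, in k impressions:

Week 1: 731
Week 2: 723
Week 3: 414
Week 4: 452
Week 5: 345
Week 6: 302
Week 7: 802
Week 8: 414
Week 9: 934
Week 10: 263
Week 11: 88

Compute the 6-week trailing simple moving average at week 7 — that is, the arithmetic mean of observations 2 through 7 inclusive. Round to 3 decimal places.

506.333

Sum of periods 2–7: 723 + 414 + 452 + 345 + 302 + 802 = 3038
Divide by 6: 3038 / 6 = 506.333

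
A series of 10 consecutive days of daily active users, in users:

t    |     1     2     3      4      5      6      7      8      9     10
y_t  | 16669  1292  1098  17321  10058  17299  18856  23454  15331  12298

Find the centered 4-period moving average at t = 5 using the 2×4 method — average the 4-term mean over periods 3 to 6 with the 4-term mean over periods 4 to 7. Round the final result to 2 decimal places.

Sum over 3–6: 1098 + 17321 + 10058 + 17299 = 45776
Sum over 4–7: 17321 + 10058 + 17299 + 18856 = 63534
CMA at t=5 = (45776 + 63534) / (2·4) = 109310 / 8 = 13663.75

13663.75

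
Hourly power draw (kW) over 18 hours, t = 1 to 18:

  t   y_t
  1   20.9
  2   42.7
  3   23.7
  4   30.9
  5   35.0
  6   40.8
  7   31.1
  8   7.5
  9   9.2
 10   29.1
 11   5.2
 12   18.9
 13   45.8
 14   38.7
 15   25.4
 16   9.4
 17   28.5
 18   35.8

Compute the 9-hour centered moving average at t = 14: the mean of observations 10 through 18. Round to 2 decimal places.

Sum of periods 10–18: 29.1 + 5.2 + 18.9 + 45.8 + 38.7 + 25.4 + 9.4 + 28.5 + 35.8 = 236.8
Divide by 9: 236.8 / 9 = 26.31

26.31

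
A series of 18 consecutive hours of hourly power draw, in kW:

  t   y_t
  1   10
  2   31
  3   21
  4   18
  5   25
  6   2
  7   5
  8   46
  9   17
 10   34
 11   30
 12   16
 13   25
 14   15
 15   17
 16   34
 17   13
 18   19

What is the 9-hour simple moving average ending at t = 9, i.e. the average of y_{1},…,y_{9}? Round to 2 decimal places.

Sum of periods 1–9: 10 + 31 + 21 + 18 + 25 + 2 + 5 + 46 + 17 = 175
Divide by 9: 175 / 9 = 19.44

19.44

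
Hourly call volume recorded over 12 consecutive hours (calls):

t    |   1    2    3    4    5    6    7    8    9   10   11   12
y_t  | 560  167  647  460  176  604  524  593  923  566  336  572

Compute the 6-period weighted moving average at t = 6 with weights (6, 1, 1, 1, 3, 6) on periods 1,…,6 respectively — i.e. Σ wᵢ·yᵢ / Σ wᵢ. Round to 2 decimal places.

488.11

Weighted sum: 6·560 + 1·167 + 1·647 + 1·460 + 3·176 + 6·604 = 3360 + 167 + 647 + 460 + 528 + 3624 = 8786
Weight total: 6 + 1 + 1 + 1 + 3 + 6 = 18
WMA = 8786 / 18 = 488.11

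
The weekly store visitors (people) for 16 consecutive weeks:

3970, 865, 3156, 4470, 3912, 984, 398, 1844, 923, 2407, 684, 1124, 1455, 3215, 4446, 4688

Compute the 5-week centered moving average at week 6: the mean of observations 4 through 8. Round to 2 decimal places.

2321.60

Sum of periods 4–8: 4470 + 3912 + 984 + 398 + 1844 = 11608
Divide by 5: 11608 / 5 = 2321.60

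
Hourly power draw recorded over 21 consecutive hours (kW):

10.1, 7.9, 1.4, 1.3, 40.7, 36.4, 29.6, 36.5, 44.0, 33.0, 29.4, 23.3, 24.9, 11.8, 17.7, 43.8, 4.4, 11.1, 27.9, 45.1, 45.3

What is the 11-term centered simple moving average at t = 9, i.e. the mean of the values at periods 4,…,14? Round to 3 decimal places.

Sum of periods 4–14: 1.3 + 40.7 + 36.4 + 29.6 + 36.5 + 44.0 + 33.0 + 29.4 + 23.3 + 24.9 + 11.8 = 310.9
Divide by 11: 310.9 / 11 = 28.264

28.264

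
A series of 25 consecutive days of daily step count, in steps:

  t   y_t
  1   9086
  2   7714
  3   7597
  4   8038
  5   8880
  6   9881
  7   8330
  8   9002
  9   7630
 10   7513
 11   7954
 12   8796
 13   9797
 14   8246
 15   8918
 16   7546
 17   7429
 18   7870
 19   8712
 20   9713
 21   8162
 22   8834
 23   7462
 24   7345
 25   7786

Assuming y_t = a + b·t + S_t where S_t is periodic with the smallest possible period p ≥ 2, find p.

7

First differences y_{t+1} − y_t: -1372, -117, 441, 842, 1001, -1551, 672, -1372, -117, 441, 842, 1001, -1551, 672, -1372, -117, …
The difference pattern repeats every 7 terms and not for any smaller step, so p = 7.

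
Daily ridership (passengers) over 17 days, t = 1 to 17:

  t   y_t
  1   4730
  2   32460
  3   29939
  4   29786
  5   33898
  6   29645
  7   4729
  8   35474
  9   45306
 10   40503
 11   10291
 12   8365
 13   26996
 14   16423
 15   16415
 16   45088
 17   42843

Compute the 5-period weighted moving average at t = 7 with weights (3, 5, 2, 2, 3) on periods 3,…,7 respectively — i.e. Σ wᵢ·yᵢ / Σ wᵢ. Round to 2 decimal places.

25334.67

Weighted sum: 3·29939 + 5·29786 + 2·33898 + 2·29645 + 3·4729 = 89817 + 148930 + 67796 + 59290 + 14187 = 380020
Weight total: 3 + 5 + 2 + 2 + 3 = 15
WMA = 380020 / 15 = 25334.67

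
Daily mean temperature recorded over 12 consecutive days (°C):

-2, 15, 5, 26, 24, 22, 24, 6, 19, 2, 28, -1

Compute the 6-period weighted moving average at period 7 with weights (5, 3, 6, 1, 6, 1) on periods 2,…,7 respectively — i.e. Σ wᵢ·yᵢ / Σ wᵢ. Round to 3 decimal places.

19.364

Weighted sum: 5·15 + 3·5 + 6·26 + 1·24 + 6·22 + 1·24 = 75 + 15 + 156 + 24 + 132 + 24 = 426
Weight total: 5 + 3 + 6 + 1 + 6 + 1 = 22
WMA = 426 / 22 = 19.364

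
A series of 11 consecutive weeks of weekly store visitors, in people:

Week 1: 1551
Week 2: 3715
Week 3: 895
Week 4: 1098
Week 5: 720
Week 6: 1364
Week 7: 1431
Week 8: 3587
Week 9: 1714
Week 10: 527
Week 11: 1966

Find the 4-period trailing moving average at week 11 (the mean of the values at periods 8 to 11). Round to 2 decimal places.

Sum of periods 8–11: 3587 + 1714 + 527 + 1966 = 7794
Divide by 4: 7794 / 4 = 1948.50

1948.50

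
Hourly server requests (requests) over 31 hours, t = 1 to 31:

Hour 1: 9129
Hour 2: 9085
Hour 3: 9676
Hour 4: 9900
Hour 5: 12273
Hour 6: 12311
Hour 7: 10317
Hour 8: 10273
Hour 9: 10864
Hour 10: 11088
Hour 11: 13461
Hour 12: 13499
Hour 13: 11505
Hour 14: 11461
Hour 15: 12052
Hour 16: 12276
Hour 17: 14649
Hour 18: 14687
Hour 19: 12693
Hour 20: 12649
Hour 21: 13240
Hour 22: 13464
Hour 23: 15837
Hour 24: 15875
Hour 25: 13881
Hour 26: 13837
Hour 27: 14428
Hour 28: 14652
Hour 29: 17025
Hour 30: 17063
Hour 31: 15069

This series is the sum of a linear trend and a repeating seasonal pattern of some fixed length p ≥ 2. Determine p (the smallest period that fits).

First differences y_{t+1} − y_t: -44, 591, 224, 2373, 38, -1994, -44, 591, 224, 2373, 38, -1994, -44, 591, …
The difference pattern repeats every 6 terms and not for any smaller step, so p = 6.

6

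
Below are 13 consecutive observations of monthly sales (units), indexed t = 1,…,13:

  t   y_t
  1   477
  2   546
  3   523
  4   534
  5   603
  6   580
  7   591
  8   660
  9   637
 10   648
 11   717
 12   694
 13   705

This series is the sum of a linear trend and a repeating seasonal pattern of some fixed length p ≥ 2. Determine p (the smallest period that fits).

First differences y_{t+1} − y_t: 69, -23, 11, 69, -23, 11, 69, -23, …
The difference pattern repeats every 3 terms and not for any smaller step, so p = 3.

3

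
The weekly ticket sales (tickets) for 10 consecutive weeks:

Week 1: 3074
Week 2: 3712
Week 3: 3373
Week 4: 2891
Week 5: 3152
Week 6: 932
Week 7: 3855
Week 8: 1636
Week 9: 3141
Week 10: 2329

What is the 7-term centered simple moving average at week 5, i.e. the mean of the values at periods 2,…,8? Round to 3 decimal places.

2793.000

Sum of periods 2–8: 3712 + 3373 + 2891 + 3152 + 932 + 3855 + 1636 = 19551
Divide by 7: 19551 / 7 = 2793.000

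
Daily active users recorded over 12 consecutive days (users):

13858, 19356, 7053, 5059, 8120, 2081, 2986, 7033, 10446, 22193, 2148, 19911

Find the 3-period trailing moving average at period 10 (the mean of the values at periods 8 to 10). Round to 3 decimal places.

Sum of periods 8–10: 7033 + 10446 + 22193 = 39672
Divide by 3: 39672 / 3 = 13224.000

13224.000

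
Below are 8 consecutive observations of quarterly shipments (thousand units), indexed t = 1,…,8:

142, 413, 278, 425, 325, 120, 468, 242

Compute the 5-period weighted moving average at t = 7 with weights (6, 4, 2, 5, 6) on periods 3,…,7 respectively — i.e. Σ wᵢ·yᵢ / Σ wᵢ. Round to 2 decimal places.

322.87

Weighted sum: 6·278 + 4·425 + 2·325 + 5·120 + 6·468 = 1668 + 1700 + 650 + 600 + 2808 = 7426
Weight total: 6 + 4 + 2 + 5 + 6 = 23
WMA = 7426 / 23 = 322.87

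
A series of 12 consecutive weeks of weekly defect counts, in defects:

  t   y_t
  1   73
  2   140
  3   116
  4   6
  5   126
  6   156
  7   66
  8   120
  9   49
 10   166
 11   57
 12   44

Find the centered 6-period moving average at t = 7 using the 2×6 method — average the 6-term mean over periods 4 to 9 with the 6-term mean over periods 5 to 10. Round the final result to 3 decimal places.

Sum over 4–9: 6 + 126 + 156 + 66 + 120 + 49 = 523
Sum over 5–10: 126 + 156 + 66 + 120 + 49 + 166 = 683
CMA at t=7 = (523 + 683) / (2·6) = 1206 / 12 = 100.500

100.500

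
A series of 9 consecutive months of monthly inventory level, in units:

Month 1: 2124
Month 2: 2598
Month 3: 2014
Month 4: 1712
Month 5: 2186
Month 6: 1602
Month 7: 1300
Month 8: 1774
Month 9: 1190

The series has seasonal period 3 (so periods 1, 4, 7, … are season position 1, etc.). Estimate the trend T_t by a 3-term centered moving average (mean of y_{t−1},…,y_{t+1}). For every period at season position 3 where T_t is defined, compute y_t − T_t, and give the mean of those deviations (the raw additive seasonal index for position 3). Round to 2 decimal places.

-94.00

Season position 3 occurs at t = 3, 6 (where T_t is defined).
t=3: T_3 = 2108.0000; y_3 − T_3 = 2014 − 2108.0000 = -94.0000
t=6: T_6 = 1696.0000; y_6 − T_6 = 1602 − 1696.0000 = -94.0000
Mean deviation: (-94.0000 + -94.0000) / 2 = -94.00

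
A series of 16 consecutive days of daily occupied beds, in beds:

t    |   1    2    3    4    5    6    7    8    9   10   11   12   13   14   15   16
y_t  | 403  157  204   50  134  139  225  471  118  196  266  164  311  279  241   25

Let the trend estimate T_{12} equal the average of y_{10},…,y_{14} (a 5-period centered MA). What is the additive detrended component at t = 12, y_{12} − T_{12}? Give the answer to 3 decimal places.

Trend T_12 = (196 + 266 + 164 + 311 + 279) / 5 = 1216/5 = 243.20000
Detrended value: 164 − 243.20000 = -79.200

-79.200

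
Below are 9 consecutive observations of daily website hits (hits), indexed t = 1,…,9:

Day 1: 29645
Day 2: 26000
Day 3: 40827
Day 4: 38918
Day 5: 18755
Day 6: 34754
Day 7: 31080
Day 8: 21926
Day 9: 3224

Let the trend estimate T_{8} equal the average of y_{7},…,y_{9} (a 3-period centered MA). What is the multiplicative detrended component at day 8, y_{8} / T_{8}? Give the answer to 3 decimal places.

Trend T_8 = (31080 + 21926 + 3224) / 3 = 56230/3 = 18743.33333
Ratio to trend: 21926 / 18743.33333 = 1.170

1.170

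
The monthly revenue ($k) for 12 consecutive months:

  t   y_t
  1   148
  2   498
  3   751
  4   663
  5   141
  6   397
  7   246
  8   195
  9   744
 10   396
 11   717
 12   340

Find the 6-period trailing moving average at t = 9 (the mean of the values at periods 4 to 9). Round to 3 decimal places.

397.667

Sum of periods 4–9: 663 + 141 + 397 + 246 + 195 + 744 = 2386
Divide by 6: 2386 / 6 = 397.667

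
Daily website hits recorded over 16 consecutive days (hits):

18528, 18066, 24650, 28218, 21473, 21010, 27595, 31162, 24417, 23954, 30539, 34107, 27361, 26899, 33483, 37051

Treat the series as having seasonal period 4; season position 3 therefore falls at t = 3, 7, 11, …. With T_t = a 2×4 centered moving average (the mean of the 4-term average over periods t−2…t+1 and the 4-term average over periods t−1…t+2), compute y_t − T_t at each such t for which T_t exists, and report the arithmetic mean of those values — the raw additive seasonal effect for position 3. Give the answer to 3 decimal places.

Season position 3 occurs at t = 3, 7, 11 (where T_t is defined).
t=3: T_3 = 22733.62500; y_3 − T_3 = 24650 − 22733.62500 = 1916.37500
t=7: T_7 = 25678.00000; y_7 − T_7 = 27595 − 25678.00000 = 1917.00000
t=11: T_11 = 28622.25000; y_11 − T_11 = 30539 − 28622.25000 = 1916.75000
Mean deviation: (1916.37500 + 1917.00000 + 1916.75000) / 3 = 1916.708

1916.708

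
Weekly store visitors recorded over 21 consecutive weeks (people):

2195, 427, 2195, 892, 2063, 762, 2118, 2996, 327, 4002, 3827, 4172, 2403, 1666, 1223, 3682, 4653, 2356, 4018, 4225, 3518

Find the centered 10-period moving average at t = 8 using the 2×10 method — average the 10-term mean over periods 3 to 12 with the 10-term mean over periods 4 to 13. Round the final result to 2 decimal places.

Sum over 3–12: 2195 + 892 + 2063 + 762 + 2118 + 2996 + 327 + 4002 + 3827 + 4172 = 23354
Sum over 4–13: 892 + 2063 + 762 + 2118 + 2996 + 327 + 4002 + 3827 + 4172 + 2403 = 23562
CMA at t=8 = (23354 + 23562) / (2·10) = 46916 / 20 = 2345.80

2345.80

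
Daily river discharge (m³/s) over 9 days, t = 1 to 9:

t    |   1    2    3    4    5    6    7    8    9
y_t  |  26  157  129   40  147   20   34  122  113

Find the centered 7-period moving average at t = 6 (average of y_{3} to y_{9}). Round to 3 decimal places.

86.429

Sum of periods 3–9: 129 + 40 + 147 + 20 + 34 + 122 + 113 = 605
Divide by 7: 605 / 7 = 86.429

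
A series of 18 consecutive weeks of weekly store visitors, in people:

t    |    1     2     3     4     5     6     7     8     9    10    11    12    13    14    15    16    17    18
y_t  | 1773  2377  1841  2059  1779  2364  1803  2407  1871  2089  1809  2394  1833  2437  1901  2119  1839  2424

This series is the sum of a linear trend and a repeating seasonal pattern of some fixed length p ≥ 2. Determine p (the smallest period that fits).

6

First differences y_{t+1} − y_t: 604, -536, 218, -280, 585, -561, 604, -536, 218, -280, 585, -561, 604, -536, …
The difference pattern repeats every 6 terms and not for any smaller step, so p = 6.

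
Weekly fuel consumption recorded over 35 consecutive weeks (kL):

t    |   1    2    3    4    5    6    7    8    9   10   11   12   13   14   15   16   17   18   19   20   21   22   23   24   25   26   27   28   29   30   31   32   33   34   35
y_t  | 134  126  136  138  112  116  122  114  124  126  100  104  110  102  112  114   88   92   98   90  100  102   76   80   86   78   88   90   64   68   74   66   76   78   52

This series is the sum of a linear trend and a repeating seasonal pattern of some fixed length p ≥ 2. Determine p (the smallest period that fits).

6

First differences y_{t+1} − y_t: -8, 10, 2, -26, 4, 6, -8, 10, 2, -26, 4, 6, -8, 10, …
The difference pattern repeats every 6 terms and not for any smaller step, so p = 6.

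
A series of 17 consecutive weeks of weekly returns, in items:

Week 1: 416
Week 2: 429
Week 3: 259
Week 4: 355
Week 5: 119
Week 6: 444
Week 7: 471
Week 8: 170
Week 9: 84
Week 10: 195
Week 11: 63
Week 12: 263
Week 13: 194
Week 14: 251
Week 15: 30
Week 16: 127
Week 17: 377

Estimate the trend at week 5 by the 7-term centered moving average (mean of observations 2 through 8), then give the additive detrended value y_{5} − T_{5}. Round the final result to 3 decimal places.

-202.000

Trend T_5 = (429 + 259 + 355 + 119 + 444 + 471 + 170) / 7 = 2247/7 = 321.00000
Detrended value: 119 − 321.00000 = -202.000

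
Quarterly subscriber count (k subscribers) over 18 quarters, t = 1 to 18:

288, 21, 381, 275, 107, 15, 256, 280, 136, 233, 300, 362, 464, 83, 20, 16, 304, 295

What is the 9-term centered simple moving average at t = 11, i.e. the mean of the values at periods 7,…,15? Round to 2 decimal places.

Sum of periods 7–15: 256 + 280 + 136 + 233 + 300 + 362 + 464 + 83 + 20 = 2134
Divide by 9: 2134 / 9 = 237.11

237.11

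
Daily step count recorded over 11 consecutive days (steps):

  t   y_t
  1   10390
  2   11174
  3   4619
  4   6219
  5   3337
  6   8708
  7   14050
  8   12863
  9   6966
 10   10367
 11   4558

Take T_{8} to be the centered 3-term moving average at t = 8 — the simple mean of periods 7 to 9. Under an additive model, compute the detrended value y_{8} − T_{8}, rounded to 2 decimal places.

Trend T_8 = (14050 + 12863 + 6966) / 3 = 33879/3 = 11293.0000
Detrended value: 12863 − 11293.0000 = 1570.00

1570.00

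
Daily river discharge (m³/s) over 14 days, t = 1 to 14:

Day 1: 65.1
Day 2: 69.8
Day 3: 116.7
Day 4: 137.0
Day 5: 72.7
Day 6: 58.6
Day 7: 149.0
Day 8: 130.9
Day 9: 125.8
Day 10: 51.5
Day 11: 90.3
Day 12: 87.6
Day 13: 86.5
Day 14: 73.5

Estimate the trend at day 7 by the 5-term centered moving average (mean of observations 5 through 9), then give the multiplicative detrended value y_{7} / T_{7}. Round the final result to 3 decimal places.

Trend T_7 = (72.7 + 58.6 + 149.0 + 130.9 + 125.8) / 5 = 537.0/5 = 107.40000
Ratio to trend: 149.0 / 107.40000 = 1.387

1.387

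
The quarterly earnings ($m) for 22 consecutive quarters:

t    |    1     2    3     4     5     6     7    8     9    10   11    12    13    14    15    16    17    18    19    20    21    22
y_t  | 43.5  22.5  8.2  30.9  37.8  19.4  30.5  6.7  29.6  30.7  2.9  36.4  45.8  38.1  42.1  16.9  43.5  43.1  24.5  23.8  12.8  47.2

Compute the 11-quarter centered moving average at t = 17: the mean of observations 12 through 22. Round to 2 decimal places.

Sum of periods 12–22: 36.4 + 45.8 + 38.1 + 42.1 + 16.9 + 43.5 + 43.1 + 24.5 + 23.8 + 12.8 + 47.2 = 374.2
Divide by 11: 374.2 / 11 = 34.02

34.02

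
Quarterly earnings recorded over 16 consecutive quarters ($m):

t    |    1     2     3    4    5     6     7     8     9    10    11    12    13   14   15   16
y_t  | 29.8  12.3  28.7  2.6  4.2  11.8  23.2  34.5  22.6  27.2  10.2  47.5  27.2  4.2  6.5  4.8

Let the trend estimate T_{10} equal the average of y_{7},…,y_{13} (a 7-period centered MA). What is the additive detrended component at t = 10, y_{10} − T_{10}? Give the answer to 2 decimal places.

Trend T_10 = (23.2 + 34.5 + 22.6 + 27.2 + 10.2 + 47.5 + 27.2) / 7 = 192.4/7 = 27.4857
Detrended value: 27.2 − 27.4857 = -0.29

-0.29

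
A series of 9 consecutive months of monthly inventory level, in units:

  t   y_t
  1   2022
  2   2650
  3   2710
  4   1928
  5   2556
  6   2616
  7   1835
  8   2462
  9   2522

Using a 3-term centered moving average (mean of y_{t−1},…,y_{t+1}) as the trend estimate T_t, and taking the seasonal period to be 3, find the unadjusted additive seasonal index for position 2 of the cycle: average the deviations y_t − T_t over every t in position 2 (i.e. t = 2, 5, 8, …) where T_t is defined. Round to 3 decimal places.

189.222

Season position 2 occurs at t = 2, 5, 8 (where T_t is defined).
t=2: T_2 = 2460.66667; y_2 − T_2 = 2650 − 2460.66667 = 189.33333
t=5: T_5 = 2366.66667; y_5 − T_5 = 2556 − 2366.66667 = 189.33333
t=8: T_8 = 2273.00000; y_8 − T_8 = 2462 − 2273.00000 = 189.00000
Mean deviation: (189.33333 + 189.33333 + 189.00000) / 3 = 189.222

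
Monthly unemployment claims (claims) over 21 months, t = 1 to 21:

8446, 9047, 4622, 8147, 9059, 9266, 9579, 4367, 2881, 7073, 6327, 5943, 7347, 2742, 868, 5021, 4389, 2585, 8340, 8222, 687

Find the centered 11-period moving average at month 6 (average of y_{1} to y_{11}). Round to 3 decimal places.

Sum of periods 1–11: 8446 + 9047 + 4622 + 8147 + 9059 + 9266 + 9579 + 4367 + 2881 + 7073 + 6327 = 78814
Divide by 11: 78814 / 11 = 7164.909

7164.909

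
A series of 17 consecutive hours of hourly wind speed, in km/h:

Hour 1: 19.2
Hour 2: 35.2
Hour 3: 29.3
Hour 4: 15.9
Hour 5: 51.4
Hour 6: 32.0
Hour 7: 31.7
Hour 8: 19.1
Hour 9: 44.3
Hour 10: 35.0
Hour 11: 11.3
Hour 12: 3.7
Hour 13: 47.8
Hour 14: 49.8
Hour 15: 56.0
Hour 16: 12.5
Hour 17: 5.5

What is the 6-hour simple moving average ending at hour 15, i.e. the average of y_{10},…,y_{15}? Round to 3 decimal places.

33.933

Sum of periods 10–15: 35.0 + 11.3 + 3.7 + 47.8 + 49.8 + 56.0 = 203.6
Divide by 6: 203.6 / 6 = 33.933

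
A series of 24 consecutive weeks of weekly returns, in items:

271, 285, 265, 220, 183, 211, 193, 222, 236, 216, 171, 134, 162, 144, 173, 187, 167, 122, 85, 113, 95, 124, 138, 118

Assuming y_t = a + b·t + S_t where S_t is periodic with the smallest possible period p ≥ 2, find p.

7

First differences y_{t+1} − y_t: 14, -20, -45, -37, 28, -18, 29, 14, -20, -45, -37, 28, -18, 29, 14, -20, …
The difference pattern repeats every 7 terms and not for any smaller step, so p = 7.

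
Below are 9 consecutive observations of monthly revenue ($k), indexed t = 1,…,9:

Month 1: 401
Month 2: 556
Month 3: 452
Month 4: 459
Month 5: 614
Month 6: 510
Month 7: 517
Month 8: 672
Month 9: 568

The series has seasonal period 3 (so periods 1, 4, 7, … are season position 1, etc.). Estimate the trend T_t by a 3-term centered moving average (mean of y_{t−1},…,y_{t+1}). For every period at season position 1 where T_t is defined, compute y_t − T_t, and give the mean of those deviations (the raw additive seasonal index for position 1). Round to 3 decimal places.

Season position 1 occurs at t = 4, 7 (where T_t is defined).
t=4: T_4 = 508.33333; y_4 − T_4 = 459 − 508.33333 = -49.33333
t=7: T_7 = 566.33333; y_7 − T_7 = 517 − 566.33333 = -49.33333
Mean deviation: (-49.33333 + -49.33333) / 2 = -49.333

-49.333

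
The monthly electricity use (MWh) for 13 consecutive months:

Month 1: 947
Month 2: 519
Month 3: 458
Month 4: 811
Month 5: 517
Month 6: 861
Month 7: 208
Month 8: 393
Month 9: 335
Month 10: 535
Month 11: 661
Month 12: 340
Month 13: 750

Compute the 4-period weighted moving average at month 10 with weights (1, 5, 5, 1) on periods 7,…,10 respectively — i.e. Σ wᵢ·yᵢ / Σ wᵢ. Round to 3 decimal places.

365.250

Weighted sum: 1·208 + 5·393 + 5·335 + 1·535 = 208 + 1965 + 1675 + 535 = 4383
Weight total: 1 + 5 + 5 + 1 = 12
WMA = 4383 / 12 = 365.250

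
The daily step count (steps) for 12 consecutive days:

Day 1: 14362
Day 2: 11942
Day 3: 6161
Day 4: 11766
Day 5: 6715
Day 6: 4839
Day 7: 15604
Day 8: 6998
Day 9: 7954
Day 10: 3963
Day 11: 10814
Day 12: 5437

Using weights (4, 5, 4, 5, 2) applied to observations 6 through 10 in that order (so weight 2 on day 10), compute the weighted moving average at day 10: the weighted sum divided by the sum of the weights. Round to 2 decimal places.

Weighted sum: 4·4839 + 5·15604 + 4·6998 + 5·7954 + 2·3963 = 19356 + 78020 + 27992 + 39770 + 7926 = 173064
Weight total: 4 + 5 + 4 + 5 + 2 = 20
WMA = 173064 / 20 = 8653.20

8653.20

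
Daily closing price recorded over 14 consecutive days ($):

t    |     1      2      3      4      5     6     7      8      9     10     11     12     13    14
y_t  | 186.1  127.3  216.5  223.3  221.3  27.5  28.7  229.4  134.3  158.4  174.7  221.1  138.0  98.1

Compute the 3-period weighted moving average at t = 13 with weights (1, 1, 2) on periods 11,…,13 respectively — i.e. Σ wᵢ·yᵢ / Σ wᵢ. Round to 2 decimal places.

Weighted sum: 1·174.7 + 1·221.1 + 2·138.0 = 174.7 + 221.1 + 276.0 = 671.8
Weight total: 1 + 1 + 2 = 4
WMA = 671.8 / 4 = 167.95

167.95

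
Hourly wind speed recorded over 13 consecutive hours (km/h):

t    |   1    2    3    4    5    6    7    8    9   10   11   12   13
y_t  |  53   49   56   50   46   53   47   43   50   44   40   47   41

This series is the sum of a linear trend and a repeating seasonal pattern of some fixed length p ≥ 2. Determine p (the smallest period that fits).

First differences y_{t+1} − y_t: -4, 7, -6, -4, 7, -6, -4, 7, …
The difference pattern repeats every 3 terms and not for any smaller step, so p = 3.

3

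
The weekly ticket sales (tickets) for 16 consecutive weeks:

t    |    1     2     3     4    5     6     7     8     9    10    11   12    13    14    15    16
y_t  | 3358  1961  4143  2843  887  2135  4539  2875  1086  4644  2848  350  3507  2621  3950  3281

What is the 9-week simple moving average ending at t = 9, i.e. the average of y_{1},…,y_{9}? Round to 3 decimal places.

Sum of periods 1–9: 3358 + 1961 + 4143 + 2843 + 887 + 2135 + 4539 + 2875 + 1086 = 23827
Divide by 9: 23827 / 9 = 2647.444

2647.444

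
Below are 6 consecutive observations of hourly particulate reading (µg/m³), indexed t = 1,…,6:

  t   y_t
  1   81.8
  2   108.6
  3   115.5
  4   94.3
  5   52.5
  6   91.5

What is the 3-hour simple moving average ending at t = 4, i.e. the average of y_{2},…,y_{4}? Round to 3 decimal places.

106.133

Sum of periods 2–4: 108.6 + 115.5 + 94.3 = 318.4
Divide by 3: 318.4 / 3 = 106.133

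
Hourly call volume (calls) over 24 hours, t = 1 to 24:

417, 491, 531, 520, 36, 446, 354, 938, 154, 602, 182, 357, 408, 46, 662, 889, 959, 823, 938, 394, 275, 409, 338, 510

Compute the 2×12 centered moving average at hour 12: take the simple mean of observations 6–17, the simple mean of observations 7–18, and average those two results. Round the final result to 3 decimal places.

Sum over 6–17: 446 + 354 + 938 + 154 + 602 + 182 + 357 + 408 + 46 + 662 + 889 + 959 = 5997
Sum over 7–18: 354 + 938 + 154 + 602 + 182 + 357 + 408 + 46 + 662 + 889 + 959 + 823 = 6374
CMA at t=12 = (5997 + 6374) / (2·12) = 12371 / 24 = 515.458

515.458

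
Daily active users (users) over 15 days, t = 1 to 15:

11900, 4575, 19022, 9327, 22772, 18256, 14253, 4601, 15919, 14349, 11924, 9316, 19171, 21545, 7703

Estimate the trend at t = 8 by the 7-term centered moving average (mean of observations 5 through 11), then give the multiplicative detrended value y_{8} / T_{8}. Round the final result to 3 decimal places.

Trend T_8 = (22772 + 18256 + 14253 + 4601 + 15919 + 14349 + 11924) / 7 = 102074/7 = 14582.00000
Ratio to trend: 4601 / 14582.00000 = 0.316

0.316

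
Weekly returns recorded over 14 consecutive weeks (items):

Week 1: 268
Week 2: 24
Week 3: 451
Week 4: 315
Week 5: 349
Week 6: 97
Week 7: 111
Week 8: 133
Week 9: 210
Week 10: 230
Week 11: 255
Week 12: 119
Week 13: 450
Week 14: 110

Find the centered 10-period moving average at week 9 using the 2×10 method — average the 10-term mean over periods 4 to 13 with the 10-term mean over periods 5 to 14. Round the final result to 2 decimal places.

Sum over 4–13: 315 + 349 + 97 + 111 + 133 + 210 + 230 + 255 + 119 + 450 = 2269
Sum over 5–14: 349 + 97 + 111 + 133 + 210 + 230 + 255 + 119 + 450 + 110 = 2064
CMA at t=9 = (2269 + 2064) / (2·10) = 4333 / 20 = 216.65

216.65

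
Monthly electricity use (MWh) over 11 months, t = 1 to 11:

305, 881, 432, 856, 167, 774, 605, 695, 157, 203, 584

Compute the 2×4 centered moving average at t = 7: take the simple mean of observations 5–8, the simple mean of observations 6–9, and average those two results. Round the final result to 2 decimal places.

559.00

Sum over 5–8: 167 + 774 + 605 + 695 = 2241
Sum over 6–9: 774 + 605 + 695 + 157 = 2231
CMA at t=7 = (2241 + 2231) / (2·4) = 4472 / 8 = 559.00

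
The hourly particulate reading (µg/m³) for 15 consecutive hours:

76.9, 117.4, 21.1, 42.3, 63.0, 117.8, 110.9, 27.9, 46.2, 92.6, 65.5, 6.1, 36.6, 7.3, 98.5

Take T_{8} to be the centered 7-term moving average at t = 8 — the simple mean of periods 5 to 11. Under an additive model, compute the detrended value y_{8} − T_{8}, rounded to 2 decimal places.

-46.94

Trend T_8 = (63.0 + 117.8 + 110.9 + 27.9 + 46.2 + 92.6 + 65.5) / 7 = 523.9/7 = 74.8429
Detrended value: 27.9 − 74.8429 = -46.94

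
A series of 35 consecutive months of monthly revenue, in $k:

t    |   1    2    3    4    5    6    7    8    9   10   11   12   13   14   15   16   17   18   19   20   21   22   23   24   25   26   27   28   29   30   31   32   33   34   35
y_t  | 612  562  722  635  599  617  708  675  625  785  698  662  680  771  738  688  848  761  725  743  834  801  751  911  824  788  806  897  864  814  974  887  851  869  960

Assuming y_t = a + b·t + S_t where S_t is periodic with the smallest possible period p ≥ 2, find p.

7

First differences y_{t+1} − y_t: -50, 160, -87, -36, 18, 91, -33, -50, 160, -87, -36, 18, 91, -33, -50, 160, …
The difference pattern repeats every 7 terms and not for any smaller step, so p = 7.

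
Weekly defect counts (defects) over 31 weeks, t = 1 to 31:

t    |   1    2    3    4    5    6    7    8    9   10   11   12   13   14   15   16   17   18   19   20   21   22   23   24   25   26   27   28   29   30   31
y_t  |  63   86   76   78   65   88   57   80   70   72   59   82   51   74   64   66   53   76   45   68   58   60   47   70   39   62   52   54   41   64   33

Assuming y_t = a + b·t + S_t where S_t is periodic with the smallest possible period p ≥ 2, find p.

6

First differences y_{t+1} − y_t: 23, -10, 2, -13, 23, -31, 23, -10, 2, -13, 23, -31, 23, -10, …
The difference pattern repeats every 6 terms and not for any smaller step, so p = 6.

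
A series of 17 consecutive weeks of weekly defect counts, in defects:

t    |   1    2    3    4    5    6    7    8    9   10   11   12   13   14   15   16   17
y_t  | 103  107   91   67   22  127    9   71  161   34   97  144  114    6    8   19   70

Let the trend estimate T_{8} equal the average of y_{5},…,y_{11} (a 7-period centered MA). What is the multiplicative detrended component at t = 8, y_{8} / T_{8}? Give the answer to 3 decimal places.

Trend T_8 = (22 + 127 + 9 + 71 + 161 + 34 + 97) / 7 = 521/7 = 74.42857
Ratio to trend: 71 / 74.42857 = 0.954

0.954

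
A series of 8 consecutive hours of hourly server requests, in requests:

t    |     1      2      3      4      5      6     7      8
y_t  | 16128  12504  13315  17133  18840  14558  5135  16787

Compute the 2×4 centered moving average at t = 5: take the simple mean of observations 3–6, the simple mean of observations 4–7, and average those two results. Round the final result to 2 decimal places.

Sum over 3–6: 13315 + 17133 + 18840 + 14558 = 63846
Sum over 4–7: 17133 + 18840 + 14558 + 5135 = 55666
CMA at t=5 = (63846 + 55666) / (2·4) = 119512 / 8 = 14939.00

14939.00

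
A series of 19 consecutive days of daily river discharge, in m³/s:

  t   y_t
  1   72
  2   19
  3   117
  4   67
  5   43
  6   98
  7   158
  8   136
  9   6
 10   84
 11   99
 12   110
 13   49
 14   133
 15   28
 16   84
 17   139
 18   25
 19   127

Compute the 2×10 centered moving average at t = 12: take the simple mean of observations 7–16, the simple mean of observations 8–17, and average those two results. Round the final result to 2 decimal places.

87.75

Sum over 7–16: 158 + 136 + 6 + 84 + 99 + 110 + 49 + 133 + 28 + 84 = 887
Sum over 8–17: 136 + 6 + 84 + 99 + 110 + 49 + 133 + 28 + 84 + 139 = 868
CMA at t=12 = (887 + 868) / (2·10) = 1755 / 20 = 87.75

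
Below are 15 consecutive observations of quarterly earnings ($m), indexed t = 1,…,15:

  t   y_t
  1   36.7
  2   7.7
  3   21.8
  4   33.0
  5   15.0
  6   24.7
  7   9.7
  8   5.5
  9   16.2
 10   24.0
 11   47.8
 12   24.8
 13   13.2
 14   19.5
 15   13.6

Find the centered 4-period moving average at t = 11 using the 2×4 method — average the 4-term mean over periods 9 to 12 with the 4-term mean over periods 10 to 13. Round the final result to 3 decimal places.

27.825

Sum over 9–12: 16.2 + 24.0 + 47.8 + 24.8 = 112.8
Sum over 10–13: 24.0 + 47.8 + 24.8 + 13.2 = 109.8
CMA at t=11 = (112.8 + 109.8) / (2·4) = 222.6 / 8 = 27.825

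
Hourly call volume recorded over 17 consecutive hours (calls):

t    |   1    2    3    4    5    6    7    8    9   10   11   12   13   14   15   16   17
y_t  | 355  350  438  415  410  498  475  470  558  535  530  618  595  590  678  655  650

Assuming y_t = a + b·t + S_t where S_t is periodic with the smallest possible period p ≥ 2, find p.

First differences y_{t+1} − y_t: -5, 88, -23, -5, 88, -23, -5, 88, …
The difference pattern repeats every 3 terms and not for any smaller step, so p = 3.

3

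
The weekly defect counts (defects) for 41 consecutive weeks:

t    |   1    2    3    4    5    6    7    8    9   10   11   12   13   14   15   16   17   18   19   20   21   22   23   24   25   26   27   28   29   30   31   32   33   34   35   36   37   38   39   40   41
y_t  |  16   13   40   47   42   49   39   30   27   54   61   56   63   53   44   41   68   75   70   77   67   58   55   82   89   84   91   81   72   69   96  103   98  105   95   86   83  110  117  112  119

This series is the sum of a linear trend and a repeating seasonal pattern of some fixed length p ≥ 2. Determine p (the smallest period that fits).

First differences y_{t+1} − y_t: -3, 27, 7, -5, 7, -10, -9, -3, 27, 7, -5, 7, -10, -9, -3, 27, …
The difference pattern repeats every 7 terms and not for any smaller step, so p = 7.

7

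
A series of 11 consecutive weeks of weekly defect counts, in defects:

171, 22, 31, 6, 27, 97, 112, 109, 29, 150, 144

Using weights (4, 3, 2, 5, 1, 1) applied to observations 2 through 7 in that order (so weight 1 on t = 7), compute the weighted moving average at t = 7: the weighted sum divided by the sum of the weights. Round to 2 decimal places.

33.56

Weighted sum: 4·22 + 3·31 + 2·6 + 5·27 + 1·97 + 1·112 = 88 + 93 + 12 + 135 + 97 + 112 = 537
Weight total: 4 + 3 + 2 + 5 + 1 + 1 = 16
WMA = 537 / 16 = 33.56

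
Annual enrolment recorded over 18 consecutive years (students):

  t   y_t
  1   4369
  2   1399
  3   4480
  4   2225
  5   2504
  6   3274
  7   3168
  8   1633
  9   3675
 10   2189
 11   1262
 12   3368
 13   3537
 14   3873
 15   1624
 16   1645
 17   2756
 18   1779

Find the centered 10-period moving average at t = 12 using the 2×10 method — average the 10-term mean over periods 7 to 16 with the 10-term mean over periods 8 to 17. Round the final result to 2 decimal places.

2576.80

Sum over 7–16: 3168 + 1633 + 3675 + 2189 + 1262 + 3368 + 3537 + 3873 + 1624 + 1645 = 25974
Sum over 8–17: 1633 + 3675 + 2189 + 1262 + 3368 + 3537 + 3873 + 1624 + 1645 + 2756 = 25562
CMA at t=12 = (25974 + 25562) / (2·10) = 51536 / 20 = 2576.80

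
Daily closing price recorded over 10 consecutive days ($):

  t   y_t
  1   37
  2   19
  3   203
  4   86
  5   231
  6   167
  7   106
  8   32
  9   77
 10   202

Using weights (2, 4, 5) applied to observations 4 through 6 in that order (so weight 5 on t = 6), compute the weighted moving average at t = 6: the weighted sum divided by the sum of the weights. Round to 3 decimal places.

175.545

Weighted sum: 2·86 + 4·231 + 5·167 = 172 + 924 + 835 = 1931
Weight total: 2 + 4 + 5 = 11
WMA = 1931 / 11 = 175.545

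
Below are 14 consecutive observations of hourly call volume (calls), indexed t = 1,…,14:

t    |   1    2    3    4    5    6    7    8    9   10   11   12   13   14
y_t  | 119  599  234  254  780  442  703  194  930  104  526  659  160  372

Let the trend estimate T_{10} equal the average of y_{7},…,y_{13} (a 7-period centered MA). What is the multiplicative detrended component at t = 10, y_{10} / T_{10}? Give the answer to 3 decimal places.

Trend T_10 = (703 + 194 + 930 + 104 + 526 + 659 + 160) / 7 = 3276/7 = 468.00000
Ratio to trend: 104 / 468.00000 = 0.222

0.222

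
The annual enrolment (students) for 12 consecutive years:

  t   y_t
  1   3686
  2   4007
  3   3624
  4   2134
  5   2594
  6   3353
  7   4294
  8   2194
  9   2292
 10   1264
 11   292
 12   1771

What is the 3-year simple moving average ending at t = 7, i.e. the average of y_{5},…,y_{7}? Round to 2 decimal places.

3413.67

Sum of periods 5–7: 2594 + 3353 + 4294 = 10241
Divide by 3: 10241 / 3 = 3413.67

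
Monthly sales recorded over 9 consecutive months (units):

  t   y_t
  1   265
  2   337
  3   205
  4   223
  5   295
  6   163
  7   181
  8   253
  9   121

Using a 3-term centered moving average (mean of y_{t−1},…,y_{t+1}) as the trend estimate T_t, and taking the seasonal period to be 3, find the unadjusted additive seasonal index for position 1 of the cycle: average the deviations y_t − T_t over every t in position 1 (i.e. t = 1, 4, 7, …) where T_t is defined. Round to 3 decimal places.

-18.000

Season position 1 occurs at t = 4, 7 (where T_t is defined).
t=4: T_4 = 241.00000; y_4 − T_4 = 223 − 241.00000 = -18.00000
t=7: T_7 = 199.00000; y_7 − T_7 = 181 − 199.00000 = -18.00000
Mean deviation: (-18.00000 + -18.00000) / 2 = -18.000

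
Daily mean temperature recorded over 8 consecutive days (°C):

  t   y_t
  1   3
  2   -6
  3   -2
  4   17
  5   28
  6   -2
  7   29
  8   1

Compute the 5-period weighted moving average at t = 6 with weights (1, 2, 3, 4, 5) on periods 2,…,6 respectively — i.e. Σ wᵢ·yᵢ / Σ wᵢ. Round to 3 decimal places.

9.533

Weighted sum: 1·-6 + 2·-2 + 3·17 + 4·28 + 5·-2 = -6 + -4 + 51 + 112 + -10 = 143
Weight total: 1 + 2 + 3 + 4 + 5 = 15
WMA = 143 / 15 = 9.533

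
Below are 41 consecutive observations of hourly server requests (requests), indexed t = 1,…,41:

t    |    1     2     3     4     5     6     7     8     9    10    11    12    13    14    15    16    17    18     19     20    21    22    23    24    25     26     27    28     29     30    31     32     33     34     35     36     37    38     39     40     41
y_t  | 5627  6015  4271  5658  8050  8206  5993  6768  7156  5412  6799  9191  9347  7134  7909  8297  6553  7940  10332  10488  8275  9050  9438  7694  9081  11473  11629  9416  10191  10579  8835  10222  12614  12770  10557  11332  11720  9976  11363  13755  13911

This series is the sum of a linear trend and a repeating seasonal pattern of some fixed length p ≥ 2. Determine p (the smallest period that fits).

7

First differences y_{t+1} − y_t: 388, -1744, 1387, 2392, 156, -2213, 775, 388, -1744, 1387, 2392, 156, -2213, 775, 388, -1744, …
The difference pattern repeats every 7 terms and not for any smaller step, so p = 7.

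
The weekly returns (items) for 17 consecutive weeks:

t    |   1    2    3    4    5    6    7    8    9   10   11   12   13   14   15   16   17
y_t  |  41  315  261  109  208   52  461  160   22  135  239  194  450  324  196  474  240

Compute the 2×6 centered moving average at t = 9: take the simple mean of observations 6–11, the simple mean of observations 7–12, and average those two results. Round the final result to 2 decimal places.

190.00

Sum over 6–11: 52 + 461 + 160 + 22 + 135 + 239 = 1069
Sum over 7–12: 461 + 160 + 22 + 135 + 239 + 194 = 1211
CMA at t=9 = (1069 + 1211) / (2·6) = 2280 / 12 = 190.00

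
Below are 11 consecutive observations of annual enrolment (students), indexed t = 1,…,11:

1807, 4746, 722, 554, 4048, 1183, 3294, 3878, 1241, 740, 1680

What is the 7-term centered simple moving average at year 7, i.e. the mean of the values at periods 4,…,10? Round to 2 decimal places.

2134.00

Sum of periods 4–10: 554 + 4048 + 1183 + 3294 + 3878 + 1241 + 740 = 14938
Divide by 7: 14938 / 7 = 2134.00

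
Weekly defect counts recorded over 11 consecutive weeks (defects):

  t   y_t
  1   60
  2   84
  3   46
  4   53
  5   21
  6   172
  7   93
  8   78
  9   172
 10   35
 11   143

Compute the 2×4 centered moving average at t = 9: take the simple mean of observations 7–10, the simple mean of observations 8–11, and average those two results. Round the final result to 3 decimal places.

100.750

Sum over 7–10: 93 + 78 + 172 + 35 = 378
Sum over 8–11: 78 + 172 + 35 + 143 = 428
CMA at t=9 = (378 + 428) / (2·4) = 806 / 8 = 100.750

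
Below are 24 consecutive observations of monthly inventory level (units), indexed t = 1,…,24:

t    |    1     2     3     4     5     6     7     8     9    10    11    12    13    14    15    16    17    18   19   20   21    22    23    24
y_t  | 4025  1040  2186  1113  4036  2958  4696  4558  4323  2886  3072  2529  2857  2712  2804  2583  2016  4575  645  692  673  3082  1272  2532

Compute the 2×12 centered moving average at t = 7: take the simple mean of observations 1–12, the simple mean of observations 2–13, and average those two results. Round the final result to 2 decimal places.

Sum over 1–12: 4025 + 1040 + 2186 + 1113 + 4036 + 2958 + 4696 + 4558 + 4323 + 2886 + 3072 + 2529 = 37422
Sum over 2–13: 1040 + 2186 + 1113 + 4036 + 2958 + 4696 + 4558 + 4323 + 2886 + 3072 + 2529 + 2857 = 36254
CMA at t=7 = (37422 + 36254) / (2·12) = 73676 / 24 = 3069.83

3069.83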